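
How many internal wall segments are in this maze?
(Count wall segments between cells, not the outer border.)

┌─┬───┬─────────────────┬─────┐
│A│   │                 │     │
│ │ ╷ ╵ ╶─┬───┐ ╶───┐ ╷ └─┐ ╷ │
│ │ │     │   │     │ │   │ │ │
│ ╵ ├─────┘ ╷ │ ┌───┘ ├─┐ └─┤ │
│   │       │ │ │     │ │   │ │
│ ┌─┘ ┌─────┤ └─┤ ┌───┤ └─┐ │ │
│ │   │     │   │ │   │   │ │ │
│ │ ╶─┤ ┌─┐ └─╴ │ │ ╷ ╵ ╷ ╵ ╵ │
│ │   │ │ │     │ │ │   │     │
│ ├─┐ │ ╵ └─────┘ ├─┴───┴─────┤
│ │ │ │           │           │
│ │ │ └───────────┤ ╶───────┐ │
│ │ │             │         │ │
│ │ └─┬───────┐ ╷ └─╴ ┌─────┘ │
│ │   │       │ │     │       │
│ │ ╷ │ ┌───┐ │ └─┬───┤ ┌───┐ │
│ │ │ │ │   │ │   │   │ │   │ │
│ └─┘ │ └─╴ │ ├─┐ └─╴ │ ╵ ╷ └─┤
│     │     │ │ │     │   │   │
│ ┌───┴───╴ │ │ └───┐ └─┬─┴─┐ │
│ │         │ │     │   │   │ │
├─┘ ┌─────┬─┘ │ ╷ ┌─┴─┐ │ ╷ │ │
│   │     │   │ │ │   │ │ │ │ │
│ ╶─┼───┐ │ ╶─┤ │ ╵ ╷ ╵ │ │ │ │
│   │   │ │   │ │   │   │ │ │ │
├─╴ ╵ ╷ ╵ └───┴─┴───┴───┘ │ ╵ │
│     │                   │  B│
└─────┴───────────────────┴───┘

Counting internal wall segments:
Total internal walls: 182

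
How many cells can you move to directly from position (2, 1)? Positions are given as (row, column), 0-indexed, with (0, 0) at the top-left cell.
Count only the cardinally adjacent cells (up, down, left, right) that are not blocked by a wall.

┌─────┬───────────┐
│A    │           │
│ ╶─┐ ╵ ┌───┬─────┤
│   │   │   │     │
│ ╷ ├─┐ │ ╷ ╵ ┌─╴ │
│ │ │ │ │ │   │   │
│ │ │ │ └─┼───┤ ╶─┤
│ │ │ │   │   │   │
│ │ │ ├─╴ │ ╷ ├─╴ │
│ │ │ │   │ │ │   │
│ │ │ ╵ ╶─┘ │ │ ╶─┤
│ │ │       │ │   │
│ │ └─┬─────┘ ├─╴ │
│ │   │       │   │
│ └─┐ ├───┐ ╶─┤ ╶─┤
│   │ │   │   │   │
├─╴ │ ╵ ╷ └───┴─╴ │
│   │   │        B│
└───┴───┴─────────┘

Checking passable neighbors of (2, 1):
Neighbors: (1, 1), (3, 1)
Count: 2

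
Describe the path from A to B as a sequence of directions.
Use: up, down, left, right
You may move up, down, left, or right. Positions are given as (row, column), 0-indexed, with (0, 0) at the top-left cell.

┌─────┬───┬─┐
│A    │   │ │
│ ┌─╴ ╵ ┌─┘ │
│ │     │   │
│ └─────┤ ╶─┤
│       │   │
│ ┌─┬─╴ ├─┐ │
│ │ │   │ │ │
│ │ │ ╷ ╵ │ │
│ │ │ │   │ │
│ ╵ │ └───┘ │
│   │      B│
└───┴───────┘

Finding the path and converting it to directions:
Path through cells: (0,0) → (1,0) → (2,0) → (2,1) → (2,2) → (2,3) → (3,3) → (3,2) → (4,2) → (5,2) → (5,3) → (5,4) → (5,5)
Directions: down, down, right, right, right, down, left, down, down, right, right, right

Solution:

┌─────┬───┬─┐
│A    │   │ │
│ ┌─╴ ╵ ┌─┘ │
│↓│     │   │
│ └─────┤ ╶─┤
│↳ → → ↓│   │
│ ┌─┬─╴ ├─┐ │
│ │ │↓ ↲│ │ │
│ │ │ ╷ ╵ │ │
│ │ │↓│   │ │
│ ╵ │ └───┘ │
│   │↳ → → B│
└───┴───────┘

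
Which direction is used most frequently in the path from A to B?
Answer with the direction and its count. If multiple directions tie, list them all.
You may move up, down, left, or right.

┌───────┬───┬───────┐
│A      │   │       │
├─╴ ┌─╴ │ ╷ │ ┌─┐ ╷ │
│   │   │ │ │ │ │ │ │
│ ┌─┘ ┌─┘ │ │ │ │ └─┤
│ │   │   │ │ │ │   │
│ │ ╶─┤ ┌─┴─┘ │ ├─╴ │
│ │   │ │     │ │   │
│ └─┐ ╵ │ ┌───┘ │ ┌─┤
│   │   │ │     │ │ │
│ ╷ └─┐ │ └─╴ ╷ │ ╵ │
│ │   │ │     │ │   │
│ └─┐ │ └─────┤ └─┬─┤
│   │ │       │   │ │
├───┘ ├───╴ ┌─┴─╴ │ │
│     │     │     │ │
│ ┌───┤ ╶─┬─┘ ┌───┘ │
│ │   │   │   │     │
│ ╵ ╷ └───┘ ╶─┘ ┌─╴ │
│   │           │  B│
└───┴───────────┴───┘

Directions: right, down, left, down, down, down, right, down, right, down, down, left, left, down, down, right, up, right, down, right, right, right, right, right, up, right, right, down
Counts: {'right': 12, 'down': 11, 'left': 3, 'up': 2}
Most common: right (12 times)

Solution:

┌───────┬───┬───────┐
│A ↓    │   │       │
├─╴ ┌─╴ │ ╷ │ ┌─┐ ╷ │
│↓ ↲│   │ │ │ │ │ │ │
│ ┌─┘ ┌─┘ │ │ │ │ └─┤
│↓│   │   │ │ │ │   │
│ │ ╶─┤ ┌─┴─┘ │ ├─╴ │
│↓│   │ │     │ │   │
│ └─┐ ╵ │ ┌───┘ │ ┌─┤
│↳ ↓│   │ │     │ │ │
│ ╷ └─┐ │ └─╴ ╷ │ ╵ │
│ │↳ ↓│ │     │ │   │
│ └─┐ │ └─────┤ └─┬─┤
│   │↓│       │   │ │
├───┘ ├───╴ ┌─┴─╴ │ │
│↓ ← ↲│     │     │ │
│ ┌───┤ ╶─┬─┘ ┌───┘ │
│↓│↱ ↓│   │   │↱ → ↓│
│ ╵ ╷ └───┘ ╶─┘ ┌─╴ │
│↳ ↑│↳ → → → → ↑│  B│
└───┴───────────┴───┘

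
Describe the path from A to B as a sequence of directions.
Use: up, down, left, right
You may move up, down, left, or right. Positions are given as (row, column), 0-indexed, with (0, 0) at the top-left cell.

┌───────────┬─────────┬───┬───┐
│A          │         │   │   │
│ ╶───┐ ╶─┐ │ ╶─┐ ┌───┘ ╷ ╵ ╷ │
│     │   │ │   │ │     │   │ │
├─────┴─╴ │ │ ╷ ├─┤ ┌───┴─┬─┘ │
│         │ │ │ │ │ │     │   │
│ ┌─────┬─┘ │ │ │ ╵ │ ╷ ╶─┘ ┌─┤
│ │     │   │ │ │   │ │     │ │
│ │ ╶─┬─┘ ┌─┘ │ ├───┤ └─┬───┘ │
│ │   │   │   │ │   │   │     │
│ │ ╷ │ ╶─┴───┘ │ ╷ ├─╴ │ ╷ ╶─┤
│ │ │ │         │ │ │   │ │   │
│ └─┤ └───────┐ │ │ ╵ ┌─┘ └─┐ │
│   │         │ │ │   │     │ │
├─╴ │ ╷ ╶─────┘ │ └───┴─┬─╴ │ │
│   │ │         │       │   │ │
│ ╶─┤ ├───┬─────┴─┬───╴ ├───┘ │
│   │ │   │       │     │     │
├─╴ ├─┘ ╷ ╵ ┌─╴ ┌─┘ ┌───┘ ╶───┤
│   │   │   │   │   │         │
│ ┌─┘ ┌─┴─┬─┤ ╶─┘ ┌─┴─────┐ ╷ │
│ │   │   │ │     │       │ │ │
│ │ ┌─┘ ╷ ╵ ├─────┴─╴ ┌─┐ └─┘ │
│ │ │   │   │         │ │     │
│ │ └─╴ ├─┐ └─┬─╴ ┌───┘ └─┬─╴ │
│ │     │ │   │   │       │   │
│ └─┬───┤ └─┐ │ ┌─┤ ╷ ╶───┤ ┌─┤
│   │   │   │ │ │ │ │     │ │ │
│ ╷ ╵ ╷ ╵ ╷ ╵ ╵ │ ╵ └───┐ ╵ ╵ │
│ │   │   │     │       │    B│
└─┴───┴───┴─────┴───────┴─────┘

Finding the path and converting it to directions:
Path through cells: (0,0) → (0,1) → (0,2) → (0,3) → (1,3) → (1,4) → (2,4) → (2,3) → (2,2) → (2,1) → (2,0) → (3,0) → (4,0) → (5,0) → (6,0) → (6,1) → (7,1) → (7,0) → (8,0) → (8,1) → (9,1) → (9,0) → (10,0) → (11,0) → (12,0) → (13,0) → (13,1) → (14,1) → (14,2) → (13,2) → (13,3) → (14,3) → (14,4) → (13,4) → (13,5) → (14,5) → (14,6) → (14,7) → (13,7) → (12,7) → (12,8) → (11,8) → (11,9) → (11,10) → (10,10) → (10,11) → (10,12) → (11,12) → (11,13) → (11,14) → (12,14) → (12,13) → (13,13) → (14,13) → (14,14)
Directions: right, right, right, down, right, down, left, left, left, left, down, down, down, down, right, down, left, down, right, down, left, down, down, down, down, right, down, right, up, right, down, right, up, right, down, right, right, up, up, right, up, right, right, up, right, right, down, right, right, down, left, down, down, right

Solution:

┌───────────┬─────────┬───┬───┐
│A → → ↓    │         │   │   │
│ ╶───┐ ╶─┐ │ ╶─┐ ┌───┘ ╷ ╵ ╷ │
│     │↳ ↓│ │   │ │     │   │ │
├─────┴─╴ │ │ ╷ ├─┤ ┌───┴─┬─┘ │
│↓ ← ← ← ↲│ │ │ │ │ │     │   │
│ ┌─────┬─┘ │ │ │ ╵ │ ╷ ╶─┘ ┌─┤
│↓│     │   │ │ │   │ │     │ │
│ │ ╶─┬─┘ ┌─┘ │ ├───┤ └─┬───┘ │
│↓│   │   │   │ │   │   │     │
│ │ ╷ │ ╶─┴───┘ │ ╷ ├─╴ │ ╷ ╶─┤
│↓│ │ │         │ │ │   │ │   │
│ └─┤ └───────┐ │ │ ╵ ┌─┘ └─┐ │
│↳ ↓│         │ │ │   │     │ │
├─╴ │ ╷ ╶─────┘ │ └───┴─┬─╴ │ │
│↓ ↲│ │         │       │   │ │
│ ╶─┤ ├───┬─────┴─┬───╴ ├───┘ │
│↳ ↓│ │   │       │     │     │
├─╴ ├─┘ ╷ ╵ ┌─╴ ┌─┘ ┌───┘ ╶───┤
│↓ ↲│   │   │   │   │         │
│ ┌─┘ ┌─┴─┬─┤ ╶─┘ ┌─┴─────┐ ╷ │
│↓│   │   │ │     │  ↱ → ↓│ │ │
│ │ ┌─┘ ╷ ╵ ├─────┴─╴ ┌─┐ └─┘ │
│↓│ │   │   │    ↱ → ↑│ │↳ → ↓│
│ │ └─╴ ├─┐ └─┬─╴ ┌───┘ └─┬─╴ │
│↓│     │ │   │↱ ↑│       │↓ ↲│
│ └─┬───┤ └─┐ │ ┌─┤ ╷ ╶───┤ ┌─┤
│↳ ↓│↱ ↓│↱ ↓│ │↑│ │ │     │↓│ │
│ ╷ ╵ ╷ ╵ ╷ ╵ ╵ │ ╵ └───┐ ╵ ╵ │
│ │↳ ↑│↳ ↑│↳ → ↑│       │  ↳ B│
└─┴───┴───┴─────┴───────┴─────┘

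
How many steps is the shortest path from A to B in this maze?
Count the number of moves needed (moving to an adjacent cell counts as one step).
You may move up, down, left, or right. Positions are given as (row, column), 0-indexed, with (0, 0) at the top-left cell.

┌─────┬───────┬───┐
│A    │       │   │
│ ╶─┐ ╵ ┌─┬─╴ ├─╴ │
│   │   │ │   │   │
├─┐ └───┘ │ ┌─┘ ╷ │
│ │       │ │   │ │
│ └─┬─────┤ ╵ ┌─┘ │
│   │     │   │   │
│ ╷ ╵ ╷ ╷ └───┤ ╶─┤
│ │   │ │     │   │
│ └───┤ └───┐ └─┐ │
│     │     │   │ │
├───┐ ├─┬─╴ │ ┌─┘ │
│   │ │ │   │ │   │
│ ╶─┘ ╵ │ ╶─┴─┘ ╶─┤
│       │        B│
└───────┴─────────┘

Using BFS to find shortest path:
Start: (0, 0), End: (7, 8)
Path found:
(0,0) → (0,1) → (0,2) → (1,2) → (1,3) → (0,3) → (0,4) → (0,5) → (0,6) → (1,6) → (1,5) → (2,5) → (3,5) → (3,6) → (2,6) → (2,7) → (1,7) → (1,8) → (2,8) → (3,8) → (3,7) → (4,7) → (4,8) → (5,8) → (6,8) → (6,7) → (7,7) → (7,8)
Number of steps: 27

Solution:

┌─────┬───────┬───┐
│A → ↓│↱ → → ↓│   │
│ ╶─┐ ╵ ┌─┬─╴ ├─╴ │
│   │↳ ↑│ │↓ ↲│↱ ↓│
├─┐ └───┘ │ ┌─┘ ╷ │
│ │       │↓│↱ ↑│↓│
│ └─┬─────┤ ╵ ┌─┘ │
│   │     │↳ ↑│↓ ↲│
│ ╷ ╵ ╷ ╷ └───┤ ╶─┤
│ │   │ │     │↳ ↓│
│ └───┤ └───┐ └─┐ │
│     │     │   │↓│
├───┐ ├─┬─╴ │ ┌─┘ │
│   │ │ │   │ │↓ ↲│
│ ╶─┘ ╵ │ ╶─┴─┘ ╶─┤
│       │      ↳ B│
└───────┴─────────┘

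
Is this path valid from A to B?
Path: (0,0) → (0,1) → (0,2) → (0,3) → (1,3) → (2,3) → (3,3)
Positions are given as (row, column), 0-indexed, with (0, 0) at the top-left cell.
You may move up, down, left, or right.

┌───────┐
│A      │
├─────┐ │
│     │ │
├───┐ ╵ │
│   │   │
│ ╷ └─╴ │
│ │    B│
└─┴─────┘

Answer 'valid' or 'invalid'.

Checking path validity:
Result: All consecutive moves are passable.

valid

Correct solution:

┌───────┐
│A → → ↓│
├─────┐ │
│     │↓│
├───┐ ╵ │
│   │  ↓│
│ ╷ └─╴ │
│ │    B│
└─┴─────┘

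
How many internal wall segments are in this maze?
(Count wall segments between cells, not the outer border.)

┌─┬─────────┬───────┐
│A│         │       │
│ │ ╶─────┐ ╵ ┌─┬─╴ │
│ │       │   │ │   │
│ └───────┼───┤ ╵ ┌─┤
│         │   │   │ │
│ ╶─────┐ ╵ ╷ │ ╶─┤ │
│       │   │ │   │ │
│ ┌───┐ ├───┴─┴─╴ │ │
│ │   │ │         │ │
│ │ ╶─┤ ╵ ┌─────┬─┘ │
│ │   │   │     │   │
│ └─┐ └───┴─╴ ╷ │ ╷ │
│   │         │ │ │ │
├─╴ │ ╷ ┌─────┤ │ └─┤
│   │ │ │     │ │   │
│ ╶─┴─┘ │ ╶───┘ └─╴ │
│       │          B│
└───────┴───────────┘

Counting internal wall segments:
Total internal walls: 72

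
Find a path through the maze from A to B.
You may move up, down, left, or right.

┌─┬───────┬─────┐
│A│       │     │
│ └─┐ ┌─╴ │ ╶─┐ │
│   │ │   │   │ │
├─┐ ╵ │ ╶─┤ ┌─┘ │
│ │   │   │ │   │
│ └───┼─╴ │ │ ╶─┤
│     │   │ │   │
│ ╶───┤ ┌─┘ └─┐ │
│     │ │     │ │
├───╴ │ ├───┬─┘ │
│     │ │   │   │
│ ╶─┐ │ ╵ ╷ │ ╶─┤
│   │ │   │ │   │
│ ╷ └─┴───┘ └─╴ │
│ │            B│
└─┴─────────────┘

Finding the shortest path through the maze:
Path length: 24 steps
Directions: down → right → down → right → up → up → right → right → down → left → down → right → down → left → down → down → down → right → up → right → down → down → right → right

Solution:

┌─┬───────┬─────┐
│A│  ↱ → ↓│     │
│ └─┐ ┌─╴ │ ╶─┐ │
│↳ ↓│↑│↓ ↲│   │ │
├─┐ ╵ │ ╶─┤ ┌─┘ │
│ │↳ ↑│↳ ↓│ │   │
│ └───┼─╴ │ │ ╶─┤
│     │↓ ↲│ │   │
│ ╶───┤ ┌─┘ └─┐ │
│     │↓│     │ │
├───╴ │ ├───┬─┘ │
│     │↓│↱ ↓│   │
│ ╶─┐ │ ╵ ╷ │ ╶─┤
│   │ │↳ ↑│↓│   │
│ ╷ └─┴───┘ └─╴ │
│ │        ↳ → B│
└─┴─────────────┘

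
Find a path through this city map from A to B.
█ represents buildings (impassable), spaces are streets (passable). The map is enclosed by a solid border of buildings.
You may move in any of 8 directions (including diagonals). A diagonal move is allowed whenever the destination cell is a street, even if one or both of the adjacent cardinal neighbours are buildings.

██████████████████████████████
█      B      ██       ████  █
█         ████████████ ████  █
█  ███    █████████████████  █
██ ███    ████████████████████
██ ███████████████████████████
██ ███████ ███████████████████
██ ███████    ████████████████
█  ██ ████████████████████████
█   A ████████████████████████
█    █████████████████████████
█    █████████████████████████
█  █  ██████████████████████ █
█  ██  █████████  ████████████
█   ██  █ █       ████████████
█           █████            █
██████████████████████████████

Finding the shortest path from A to B:
Movement: 8-directional
Path length: 12 steps
Directions: left → up-left → up → up → up → up → up → up-right → right → right → right → up-right

Solution:

██████████████████████████████
█      B      ██       ████  █
█  →→→↗   ████████████ ████  █
█ ↗███    █████████████████  █
██↑███    ████████████████████
██↑███████████████████████████
██↑███████ ███████████████████
██↑███████    ████████████████
█ ↑██ ████████████████████████
█  ↖A ████████████████████████
█    █████████████████████████
█    █████████████████████████
█  █  ██████████████████████ █
█  ██  █████████  ████████████
█   ██  █ █       ████████████
█           █████            █
██████████████████████████████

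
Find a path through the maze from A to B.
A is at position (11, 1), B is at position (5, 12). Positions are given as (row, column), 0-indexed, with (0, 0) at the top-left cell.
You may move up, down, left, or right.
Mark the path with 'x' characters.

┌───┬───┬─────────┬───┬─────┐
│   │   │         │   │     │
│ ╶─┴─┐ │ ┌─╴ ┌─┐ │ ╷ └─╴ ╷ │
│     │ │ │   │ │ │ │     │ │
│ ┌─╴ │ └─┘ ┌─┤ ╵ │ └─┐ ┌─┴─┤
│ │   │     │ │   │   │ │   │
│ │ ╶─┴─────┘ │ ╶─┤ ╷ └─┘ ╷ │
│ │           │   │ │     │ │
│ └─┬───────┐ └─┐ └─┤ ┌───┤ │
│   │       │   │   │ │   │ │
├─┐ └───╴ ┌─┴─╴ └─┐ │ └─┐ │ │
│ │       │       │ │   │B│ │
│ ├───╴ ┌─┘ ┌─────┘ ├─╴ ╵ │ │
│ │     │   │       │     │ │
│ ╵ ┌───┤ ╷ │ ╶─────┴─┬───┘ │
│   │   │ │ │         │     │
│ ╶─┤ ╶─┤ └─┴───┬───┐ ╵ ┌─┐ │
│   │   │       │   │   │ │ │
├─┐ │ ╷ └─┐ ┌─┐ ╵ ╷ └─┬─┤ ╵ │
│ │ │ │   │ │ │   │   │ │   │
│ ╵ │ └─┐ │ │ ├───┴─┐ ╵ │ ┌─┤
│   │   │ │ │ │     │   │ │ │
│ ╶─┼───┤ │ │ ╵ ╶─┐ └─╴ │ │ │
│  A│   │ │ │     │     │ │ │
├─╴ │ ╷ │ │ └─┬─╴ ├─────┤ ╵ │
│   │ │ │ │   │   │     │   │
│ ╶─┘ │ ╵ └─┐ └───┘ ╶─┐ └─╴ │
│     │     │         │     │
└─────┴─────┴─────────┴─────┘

Finding the shortest path from (11, 1) to (5, 12):
Path length: 77 steps
Directions: left → up → right → up → up → left → up → right → up → right → right → up → left → left → up → left → up → up → up → right → right → down → left → down → right → right → right → right → right → down → right → down → left → left → down → left → down → down → right → down → down → down → down → right → down → right → right → right → up → right → right → down → right → right → up → left → up → up → up → right → up → up → up → up → up → up → up → left → down → left → left → down → down → right → down → right → up

Solution:

┌───┬───┬─────────┬───┬─────┐
│   │   │         │   │     │
│ ╶─┴─┐ │ ┌─╴ ┌─┐ │ ╷ └─╴ ╷ │
│x x x│ │ │   │ │ │ │     │ │
│ ┌─╴ │ └─┘ ┌─┤ ╵ │ └─┐ ┌─┴─┤
│x│x x│     │ │   │   │ │x x│
│ │ ╶─┴─────┘ │ ╶─┤ ╷ └─┘ ╷ │
│x│x x x x x x│   │ │x x x│x│
│ └─┬───────┐ └─┐ └─┤ ┌───┤ │
│x x│       │x x│   │x│   │x│
├─┐ └───╴ ┌─┴─╴ └─┐ │ └─┐ │ │
│ │x x x  │x x x  │ │x x│B│x│
│ ├───╴ ┌─┘ ┌─────┘ ├─╴ ╵ │ │
│ │x x x│x x│       │  x x│x│
│ ╵ ┌───┤ ╷ │ ╶─────┴─┬───┘ │
│x x│   │x│ │         │    x│
│ ╶─┤ ╶─┤ └─┴───┬───┐ ╵ ┌─┐ │
│x x│   │x x    │   │   │ │x│
├─┐ │ ╷ └─┐ ┌─┐ ╵ ╷ └─┬─┤ ╵ │
│ │x│ │   │x│ │   │   │ │x x│
│ ╵ │ └─┐ │ │ ├───┴─┐ ╵ │ ┌─┤
│x x│   │ │x│ │     │   │x│ │
│ ╶─┼───┤ │ │ ╵ ╶─┐ └─╴ │ │ │
│x A│   │ │x│     │     │x│ │
├─╴ │ ╷ │ │ └─┬─╴ ├─────┤ ╵ │
│   │ │ │ │x x│   │x x x│x x│
│ ╶─┘ │ ╵ └─┐ └───┘ ╶─┐ └─╴ │
│     │     │x x x x  │x x x│
└─────┴─────┴─────────┴─────┘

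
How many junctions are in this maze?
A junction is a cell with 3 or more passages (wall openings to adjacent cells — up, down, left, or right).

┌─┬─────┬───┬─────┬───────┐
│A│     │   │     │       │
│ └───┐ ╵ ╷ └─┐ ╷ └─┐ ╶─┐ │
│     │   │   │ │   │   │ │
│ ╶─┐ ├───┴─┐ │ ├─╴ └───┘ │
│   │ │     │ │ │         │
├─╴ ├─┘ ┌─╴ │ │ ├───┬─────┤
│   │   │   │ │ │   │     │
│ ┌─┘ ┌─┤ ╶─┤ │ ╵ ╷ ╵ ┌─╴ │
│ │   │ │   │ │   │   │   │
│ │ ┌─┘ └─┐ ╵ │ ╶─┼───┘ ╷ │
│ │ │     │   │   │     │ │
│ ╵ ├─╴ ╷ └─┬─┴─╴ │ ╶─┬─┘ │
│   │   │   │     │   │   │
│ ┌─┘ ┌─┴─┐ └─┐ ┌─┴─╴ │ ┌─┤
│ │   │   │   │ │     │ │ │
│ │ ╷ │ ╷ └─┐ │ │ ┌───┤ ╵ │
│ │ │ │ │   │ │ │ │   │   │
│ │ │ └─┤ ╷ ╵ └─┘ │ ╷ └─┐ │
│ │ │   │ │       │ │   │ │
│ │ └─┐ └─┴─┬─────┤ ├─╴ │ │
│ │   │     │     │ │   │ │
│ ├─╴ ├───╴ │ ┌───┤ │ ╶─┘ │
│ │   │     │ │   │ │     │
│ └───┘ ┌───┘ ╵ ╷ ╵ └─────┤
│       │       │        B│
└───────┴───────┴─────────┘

Checking each cell for number of passages:

Junctions found (3+ passages):
  (0, 7): 3 passages
  (0, 10): 3 passages
  (1, 0): 3 passages
  (2, 9): 3 passages
  (4, 7): 3 passages
  (4, 12): 3 passages
  (5, 3): 4 passages
  (6, 0): 3 passages
  (6, 7): 3 passages
  (7, 2): 3 passages
  (8, 4): 3 passages
  (8, 12): 3 passages
  (9, 6): 3 passages
  (12, 6): 3 passages
  (12, 9): 3 passages
Total junctions: 15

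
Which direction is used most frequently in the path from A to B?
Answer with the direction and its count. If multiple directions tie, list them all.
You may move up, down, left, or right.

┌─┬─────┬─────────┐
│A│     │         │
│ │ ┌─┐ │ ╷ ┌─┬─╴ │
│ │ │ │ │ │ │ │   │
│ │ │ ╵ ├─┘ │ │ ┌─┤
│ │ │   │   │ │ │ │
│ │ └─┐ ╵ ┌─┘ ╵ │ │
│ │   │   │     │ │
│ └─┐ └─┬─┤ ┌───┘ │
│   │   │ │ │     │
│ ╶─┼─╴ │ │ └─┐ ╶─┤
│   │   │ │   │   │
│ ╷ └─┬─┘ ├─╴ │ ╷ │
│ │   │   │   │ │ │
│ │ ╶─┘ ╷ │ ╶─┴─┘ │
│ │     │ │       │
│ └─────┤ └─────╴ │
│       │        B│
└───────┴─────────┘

Directions: down, down, down, down, down, right, down, down, right, right, up, right, down, down, right, right, right, right
Counts: {'down': 9, 'right': 8, 'up': 1}
Most common: down (9 times)

Solution:

┌─┬─────┬─────────┐
│A│     │         │
│ │ ┌─┐ │ ╷ ┌─┬─╴ │
│↓│ │ │ │ │ │ │   │
│ │ │ ╵ ├─┘ │ │ ┌─┤
│↓│ │   │   │ │ │ │
│ │ └─┐ ╵ ┌─┘ ╵ │ │
│↓│   │   │     │ │
│ └─┐ └─┬─┤ ┌───┘ │
│↓  │   │ │ │     │
│ ╶─┼─╴ │ │ └─┐ ╶─┤
│↳ ↓│   │ │   │   │
│ ╷ └─┬─┘ ├─╴ │ ╷ │
│ │↓  │↱ ↓│   │ │ │
│ │ ╶─┘ ╷ │ ╶─┴─┘ │
│ │↳ → ↑│↓│       │
│ └─────┤ └─────╴ │
│       │↳ → → → B│
└───────┴─────────┘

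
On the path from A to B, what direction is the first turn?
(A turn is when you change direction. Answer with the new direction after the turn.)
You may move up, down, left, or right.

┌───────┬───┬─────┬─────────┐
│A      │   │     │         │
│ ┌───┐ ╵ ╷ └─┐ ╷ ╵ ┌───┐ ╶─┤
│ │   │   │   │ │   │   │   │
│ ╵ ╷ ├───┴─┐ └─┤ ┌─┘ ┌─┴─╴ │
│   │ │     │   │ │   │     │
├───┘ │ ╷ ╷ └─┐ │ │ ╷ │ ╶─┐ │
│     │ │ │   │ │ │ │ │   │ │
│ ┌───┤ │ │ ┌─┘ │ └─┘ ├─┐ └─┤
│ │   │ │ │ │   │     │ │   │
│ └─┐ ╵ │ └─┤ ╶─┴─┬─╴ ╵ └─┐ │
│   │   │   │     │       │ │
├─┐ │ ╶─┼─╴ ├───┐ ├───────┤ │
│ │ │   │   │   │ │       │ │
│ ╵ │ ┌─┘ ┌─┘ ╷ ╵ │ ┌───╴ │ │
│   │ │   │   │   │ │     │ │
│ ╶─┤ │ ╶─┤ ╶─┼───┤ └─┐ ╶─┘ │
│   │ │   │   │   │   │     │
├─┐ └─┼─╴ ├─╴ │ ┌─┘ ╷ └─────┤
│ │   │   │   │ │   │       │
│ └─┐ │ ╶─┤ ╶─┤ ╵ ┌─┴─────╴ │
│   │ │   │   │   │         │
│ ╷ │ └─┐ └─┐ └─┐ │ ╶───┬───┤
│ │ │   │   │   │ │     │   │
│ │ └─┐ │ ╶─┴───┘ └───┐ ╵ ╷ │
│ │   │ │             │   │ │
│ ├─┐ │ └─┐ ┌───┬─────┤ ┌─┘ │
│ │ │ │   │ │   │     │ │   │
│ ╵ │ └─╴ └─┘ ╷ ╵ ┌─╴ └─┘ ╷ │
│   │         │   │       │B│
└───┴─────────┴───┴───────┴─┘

Directions: down, down, right, up, right, down, down, left, left, down, down, right, down, down, left, down, right, down, right, down, down, right, down, down, right, down, right, right, up, right, down, right, up, right, right, down, right, right, up, right, down
First turn direction: right

Solution:

┌───────┬───┬─────┬─────────┐
│A      │   │     │         │
│ ┌───┐ ╵ ╷ └─┐ ╷ ╵ ┌───┐ ╶─┤
│↓│↱ ↓│   │   │ │   │   │   │
│ ╵ ╷ ├───┴─┐ └─┤ ┌─┘ ┌─┴─╴ │
│↳ ↑│↓│     │   │ │   │     │
├───┘ │ ╷ ╷ └─┐ │ │ ╷ │ ╶─┐ │
│↓ ← ↲│ │ │   │ │ │ │ │   │ │
│ ┌───┤ │ │ ┌─┘ │ └─┘ ├─┐ └─┤
│↓│   │ │ │ │   │     │ │   │
│ └─┐ ╵ │ └─┤ ╶─┴─┬─╴ ╵ └─┐ │
│↳ ↓│   │   │     │       │ │
├─┐ │ ╶─┼─╴ ├───┐ ├───────┤ │
│ │↓│   │   │   │ │       │ │
│ ╵ │ ┌─┘ ┌─┘ ╷ ╵ │ ┌───╴ │ │
│↓ ↲│ │   │   │   │ │     │ │
│ ╶─┤ │ ╶─┤ ╶─┼───┤ └─┐ ╶─┘ │
│↳ ↓│ │   │   │   │   │     │
├─┐ └─┼─╴ ├─╴ │ ┌─┘ ╷ └─────┤
│ │↳ ↓│   │   │ │   │       │
│ └─┐ │ ╶─┤ ╶─┤ ╵ ┌─┴─────╴ │
│   │↓│   │   │   │         │
│ ╷ │ └─┐ └─┐ └─┐ │ ╶───┬───┤
│ │ │↳ ↓│   │   │ │     │   │
│ │ └─┐ │ ╶─┴───┘ └───┐ ╵ ╷ │
│ │   │↓│             │   │ │
│ ├─┐ │ └─┐ ┌───┬─────┤ ┌─┘ │
│ │ │ │↳ ↓│ │↱ ↓│↱ → ↓│ │↱ ↓│
│ ╵ │ └─╴ └─┘ ╷ ╵ ┌─╴ └─┘ ╷ │
│   │    ↳ → ↑│↳ ↑│  ↳ → ↑│B│
└───┴─────────┴───┴───────┴─┘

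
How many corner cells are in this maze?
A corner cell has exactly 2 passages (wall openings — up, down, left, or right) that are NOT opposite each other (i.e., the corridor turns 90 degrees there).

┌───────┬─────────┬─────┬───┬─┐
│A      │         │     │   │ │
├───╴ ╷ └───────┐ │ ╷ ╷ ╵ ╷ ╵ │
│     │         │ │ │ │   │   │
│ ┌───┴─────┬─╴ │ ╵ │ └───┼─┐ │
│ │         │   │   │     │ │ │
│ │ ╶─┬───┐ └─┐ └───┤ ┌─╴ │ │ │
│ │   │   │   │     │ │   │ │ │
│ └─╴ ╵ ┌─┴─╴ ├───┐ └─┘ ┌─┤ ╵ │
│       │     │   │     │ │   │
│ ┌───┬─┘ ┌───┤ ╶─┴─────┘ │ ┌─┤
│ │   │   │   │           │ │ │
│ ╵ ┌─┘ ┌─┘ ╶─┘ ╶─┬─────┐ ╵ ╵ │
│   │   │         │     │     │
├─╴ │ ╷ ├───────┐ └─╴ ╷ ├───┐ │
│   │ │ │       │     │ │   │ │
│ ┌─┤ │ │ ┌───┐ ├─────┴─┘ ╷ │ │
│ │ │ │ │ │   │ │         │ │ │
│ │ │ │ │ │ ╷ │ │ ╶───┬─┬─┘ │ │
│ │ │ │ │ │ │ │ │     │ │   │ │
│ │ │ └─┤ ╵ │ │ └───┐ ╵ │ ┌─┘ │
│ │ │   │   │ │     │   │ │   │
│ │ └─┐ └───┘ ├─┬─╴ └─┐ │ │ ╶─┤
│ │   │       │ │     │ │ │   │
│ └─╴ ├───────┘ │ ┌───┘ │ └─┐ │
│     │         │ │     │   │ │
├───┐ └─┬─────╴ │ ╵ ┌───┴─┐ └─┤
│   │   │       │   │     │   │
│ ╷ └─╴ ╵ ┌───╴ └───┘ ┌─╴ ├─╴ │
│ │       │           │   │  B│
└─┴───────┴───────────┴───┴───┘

Counting corner cells (2 non-opposite passages):
Total corners: 96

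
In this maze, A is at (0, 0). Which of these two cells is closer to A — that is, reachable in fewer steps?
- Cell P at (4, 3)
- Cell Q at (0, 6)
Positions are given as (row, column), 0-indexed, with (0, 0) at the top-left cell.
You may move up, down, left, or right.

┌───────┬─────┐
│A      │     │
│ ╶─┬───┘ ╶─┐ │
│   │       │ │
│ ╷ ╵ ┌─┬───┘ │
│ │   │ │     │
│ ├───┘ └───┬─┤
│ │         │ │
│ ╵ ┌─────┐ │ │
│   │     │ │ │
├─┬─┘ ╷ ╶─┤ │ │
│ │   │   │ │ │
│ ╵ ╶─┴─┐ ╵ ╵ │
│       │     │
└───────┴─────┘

Shortest path A → P at (4, 3): 17 steps
Shortest path A → Q at (0, 6): 10 steps

Q is closer (10 steps vs 17 steps).

Path to P:

┌───────┬─────┐
│A      │     │
│ ╶─┬───┘ ╶─┐ │
│↓  │       │ │
│ ╷ ╵ ┌─┬───┘ │
│↓│   │ │     │
│ ├───┘ └───┬─┤
│↓│↱ → → → ↓│ │
│ ╵ ┌─────┐ │ │
│↳ ↑│  P  │↓│ │
├─┬─┘ ╷ ╶─┤ │ │
│ │   │↑ ↰│↓│ │
│ ╵ ╶─┴─┐ ╵ ╵ │
│       │↑ ↲  │
└───────┴─────┘

Path to Q:

┌───────┬─────┐
│A      │↱ → Q│
│ ╶─┬───┘ ╶─┐ │
│↳ ↓│↱ → ↑  │ │
│ ╷ ╵ ┌─┬───┘ │
│ │↳ ↑│ │     │
│ ├───┘ └───┬─┤
│ │         │ │
│ ╵ ┌─────┐ │ │
│   │     │ │ │
├─┬─┘ ╷ ╶─┤ │ │
│ │   │   │ │ │
│ ╵ ╶─┴─┐ ╵ ╵ │
│       │     │
└───────┴─────┘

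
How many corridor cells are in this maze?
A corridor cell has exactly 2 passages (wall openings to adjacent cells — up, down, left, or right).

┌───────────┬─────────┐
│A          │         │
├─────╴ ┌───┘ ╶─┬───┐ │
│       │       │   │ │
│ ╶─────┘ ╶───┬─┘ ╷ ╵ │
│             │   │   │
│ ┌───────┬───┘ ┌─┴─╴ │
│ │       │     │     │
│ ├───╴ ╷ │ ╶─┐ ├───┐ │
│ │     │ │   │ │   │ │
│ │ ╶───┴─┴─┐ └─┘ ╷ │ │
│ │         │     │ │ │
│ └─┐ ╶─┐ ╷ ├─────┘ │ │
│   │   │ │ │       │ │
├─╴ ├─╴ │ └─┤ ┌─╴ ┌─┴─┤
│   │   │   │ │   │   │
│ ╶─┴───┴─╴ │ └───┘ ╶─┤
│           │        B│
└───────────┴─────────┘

Counting cells with exactly 2 passages:
Total corridor cells: 73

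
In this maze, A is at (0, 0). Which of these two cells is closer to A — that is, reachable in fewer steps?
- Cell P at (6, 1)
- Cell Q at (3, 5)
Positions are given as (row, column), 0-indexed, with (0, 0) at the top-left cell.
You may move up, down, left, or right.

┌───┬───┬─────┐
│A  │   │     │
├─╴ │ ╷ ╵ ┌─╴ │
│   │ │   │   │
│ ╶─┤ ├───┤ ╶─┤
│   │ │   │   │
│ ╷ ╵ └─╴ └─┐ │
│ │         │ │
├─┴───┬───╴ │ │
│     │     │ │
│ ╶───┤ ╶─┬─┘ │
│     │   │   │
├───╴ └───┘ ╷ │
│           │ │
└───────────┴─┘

Shortest path A → P at (6, 1): 29 steps
Shortest path A → Q at (3, 5): 10 steps

Q is closer (10 steps vs 29 steps).

Path to P:

┌───┬───┬─────┐
│A ↓│↱ ↓│↱ → ↓│
├─╴ │ ╷ ╵ ┌─╴ │
│↓ ↲│↑│↳ ↑│↓ ↲│
│ ╶─┤ ├───┤ ╶─┤
│↳ ↓│↑│   │↳ ↓│
│ ╷ ╵ └─╴ └─┐ │
│ │↳ ↑      │↓│
├─┴───┬───╴ │ │
│     │     │↓│
│ ╶───┤ ╶─┬─┘ │
│     │   │↓ ↲│
├───╴ └───┘ ╷ │
│  P ← ← ← ↲│ │
└───────────┴─┘

Path to Q:

┌───┬───┬─────┐
│A ↓│   │     │
├─╴ │ ╷ ╵ ┌─╴ │
│↓ ↲│ │   │   │
│ ╶─┤ ├───┤ ╶─┤
│↳ ↓│ │   │   │
│ ╷ ╵ └─╴ └─┐ │
│ │↳ → → → Q│ │
├─┴───┬───╴ │ │
│     │     │ │
│ ╶───┤ ╶─┬─┘ │
│     │   │   │
├───╴ └───┘ ╷ │
│           │ │
└───────────┴─┘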